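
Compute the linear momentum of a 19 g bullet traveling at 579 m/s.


p = m*v = 0.019*579 = 11 kg·m/s

11 kg·m/s


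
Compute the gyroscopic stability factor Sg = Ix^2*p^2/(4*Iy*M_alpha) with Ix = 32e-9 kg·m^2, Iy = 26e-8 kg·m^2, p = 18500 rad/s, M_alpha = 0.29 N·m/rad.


Sg = Ix^2 * p^2 / (4 * Iy * M_alpha) = (32e-9)^2 * 18500^2 / (4 * 26e-8 * 0.29) = 1.162

1.162


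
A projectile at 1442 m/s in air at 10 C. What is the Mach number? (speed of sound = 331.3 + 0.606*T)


a = 331.3 + 0.606*(10) = 337.36 m/s
M = v/a = 1442/337.36 = 4.274

4.274


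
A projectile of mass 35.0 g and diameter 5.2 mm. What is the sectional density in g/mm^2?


SD = m/d^2 = 35.0/5.2^2 = 1.294 g/mm^2

1.294 g/mm^2


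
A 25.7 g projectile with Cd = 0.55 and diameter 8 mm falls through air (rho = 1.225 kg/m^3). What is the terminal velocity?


A = pi*(d/2)^2 = pi*(8/2000)^2 = 5.02655e-05 m^2
vt = sqrt(2mg/(Cd*rho*A)) = sqrt(2*0.0257*9.81/(0.55 * 1.225 * 5.02655e-05)) = 122 m/s

122 m/s


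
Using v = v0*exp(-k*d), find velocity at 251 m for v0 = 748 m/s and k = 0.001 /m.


v = v0*exp(-k*d) = 748*exp(-0.001*251) = 582 m/s

582 m/s


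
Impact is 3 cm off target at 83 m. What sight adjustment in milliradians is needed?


1 mrad subtends 1 cm per 10 m of range, so adj = error_cm / (dist_m / 10) = 3 / (83/10) = 0.3614 mrad

0.3614 mrad


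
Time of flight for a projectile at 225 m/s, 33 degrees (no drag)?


T = 2*v0*sin(theta)/g = 2*225*sin(33°)/9.81 = 24.98 s

24.98 s


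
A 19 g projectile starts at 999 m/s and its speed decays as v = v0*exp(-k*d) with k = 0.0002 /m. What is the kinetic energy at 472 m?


v = v0*exp(-k*d) = 999*exp(-0.0002*472) = 909.009 m/s
E = 0.5*m*v^2 = 0.5*0.019*909.009^2 = 7850 J

7850 J


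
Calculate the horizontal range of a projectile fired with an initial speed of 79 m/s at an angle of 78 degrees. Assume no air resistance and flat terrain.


R = v0^2 * sin(2*theta) / g = 79^2 * sin(2*78°) / 9.81 = 258.8 m

258.8 m


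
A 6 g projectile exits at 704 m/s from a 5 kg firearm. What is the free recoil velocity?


v_recoil = m_p * v_p / m_gun = 0.006 * 704 / 5 = 0.8448 m/s

0.8448 m/s


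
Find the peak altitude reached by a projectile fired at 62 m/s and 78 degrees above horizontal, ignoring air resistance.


H = (v0*sin(theta))^2 / (2g) = (62*sin(78°))^2 / (2*9.81) = 187.5 m

187.5 m


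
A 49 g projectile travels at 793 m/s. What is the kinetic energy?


E = 0.5*m*v^2 = 0.5*0.049*793^2 = 15407 J

15407 J


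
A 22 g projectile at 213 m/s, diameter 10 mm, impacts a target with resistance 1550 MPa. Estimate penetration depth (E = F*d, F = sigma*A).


A = pi*(d/2)^2 = pi*(10/2)^2 = 78.5398 mm^2
E = 0.5*m*v^2 = 0.5*0.022*213^2 = 499.059 J
depth = E/(sigma*A) = 499.059 J / (1550 MPa * 78.5398 mm^2) = 499.059/(1550 * 78.5398) m = 0.00409949 m ≈ 4.099 mm

4.099 mm


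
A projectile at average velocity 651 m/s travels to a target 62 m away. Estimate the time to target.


t = d/v = 62/651 = 0.09524 s

0.09524 s


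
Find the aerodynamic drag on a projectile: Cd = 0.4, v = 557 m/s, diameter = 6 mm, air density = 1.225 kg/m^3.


A = pi*(d/2)^2 = pi*(6/2000)^2 = 2.82743e-05 m^2
Fd = 0.5*Cd*rho*A*v^2 = 0.5*0.4*1.225*2.82743e-05*557^2 = 2.149 N

2.149 N


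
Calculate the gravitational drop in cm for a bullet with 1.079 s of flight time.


drop = 0.5*g*t^2 = 0.5*9.81*1.079^2 = 5.7106 m ≈ 571.1 cm

571.1 cm


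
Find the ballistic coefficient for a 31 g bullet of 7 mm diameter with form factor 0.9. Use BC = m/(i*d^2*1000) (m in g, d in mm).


BC = m/(i*d^2*1000) = 31/(0.9 * 7^2 * 1000) = 0.0007029

0.0007029


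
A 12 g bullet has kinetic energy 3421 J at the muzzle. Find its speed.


v = sqrt(2*E/m) = sqrt(2*3421/0.012) = 755.1 m/s

755.1 m/s


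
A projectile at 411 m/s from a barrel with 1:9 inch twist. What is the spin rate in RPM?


twist_m = 9*0.0254 = 0.2286 m
spin = v/twist = 411/0.2286 = 1797.9 rev/s
RPM = spin*60 = 1797.9*60 ≈ 107874 RPM

107874 RPM


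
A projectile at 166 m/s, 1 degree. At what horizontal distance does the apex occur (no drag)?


R = v0^2*sin(2*theta)/g = 166^2*sin(2*1°)/9.81 = 98.0317 m
apex_dist = R/2 = 98.0317/2 = 49.02 m

49.02 m


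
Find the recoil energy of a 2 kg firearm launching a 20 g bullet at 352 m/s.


v_r = m_p*v_p/m_gun = 0.02*352/2 = 3.52 m/s, E_r = 0.5*m_gun*v_r^2 = 0.5*2*3.52^2 = 12.39 J

12.39 J


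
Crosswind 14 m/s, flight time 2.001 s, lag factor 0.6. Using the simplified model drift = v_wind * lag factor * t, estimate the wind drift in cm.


drift = v_wind * lag * t = 14 * 0.6 * 2.001 = 16.8084 m ≈ 1681 cm

1681 cm


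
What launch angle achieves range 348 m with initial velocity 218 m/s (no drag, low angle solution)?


sin(2*theta) = R*g/v0^2 = 348*9.81/218^2 = 0.0718349, theta = arcsin(0.0718349)/2 = 2.06°

2.06 degrees


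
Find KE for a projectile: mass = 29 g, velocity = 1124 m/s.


E = 0.5*m*v^2 = 0.5*0.029*1124^2 = 18319 J

18319 J


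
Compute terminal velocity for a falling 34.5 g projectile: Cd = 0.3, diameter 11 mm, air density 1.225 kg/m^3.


A = pi*(d/2)^2 = pi*(11/2000)^2 = 9.50332e-05 m^2
vt = sqrt(2mg/(Cd*rho*A)) = sqrt(2*0.0345*9.81/(0.3 * 1.225 * 9.50332e-05)) = 139.2 m/s

139.2 m/s


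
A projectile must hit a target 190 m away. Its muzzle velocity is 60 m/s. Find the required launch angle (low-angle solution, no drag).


sin(2*theta) = R*g/v0^2 = 190*9.81/60^2 = 0.51775, theta = arcsin(0.51775)/2 = 15.59°

15.59 degrees


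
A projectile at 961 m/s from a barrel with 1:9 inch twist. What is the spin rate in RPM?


twist_m = 9*0.0254 = 0.2286 m
spin = v/twist = 961/0.2286 = 4203.85 rev/s
RPM = spin*60 = 4203.85*60 ≈ 252231 RPM

252231 RPM


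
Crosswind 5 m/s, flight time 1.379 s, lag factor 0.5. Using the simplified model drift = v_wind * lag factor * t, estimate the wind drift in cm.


drift = v_wind * lag * t = 5 * 0.5 * 1.379 = 3.4475 m ≈ 344.8 cm

344.8 cm


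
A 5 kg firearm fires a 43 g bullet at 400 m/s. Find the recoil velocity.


v_recoil = m_p * v_p / m_gun = 0.043 * 400 / 5 = 3.44 m/s

3.44 m/s


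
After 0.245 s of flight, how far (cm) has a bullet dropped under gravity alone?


drop = 0.5*g*t^2 = 0.5*9.81*0.245^2 = 0.294423 m ≈ 29.44 cm

29.44 cm


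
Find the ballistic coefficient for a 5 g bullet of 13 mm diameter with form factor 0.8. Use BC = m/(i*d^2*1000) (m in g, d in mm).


BC = m/(i*d^2*1000) = 5/(0.8 * 13^2 * 1000) = 3.698e-05

3.698e-05


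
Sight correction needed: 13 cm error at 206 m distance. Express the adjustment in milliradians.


1 mrad subtends 1 cm per 10 m of range, so adj = error_cm / (dist_m / 10) = 13 / (206/10) = 0.6311 mrad

0.6311 mrad


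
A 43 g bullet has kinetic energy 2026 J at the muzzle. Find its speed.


v = sqrt(2*E/m) = sqrt(2*2026/0.043) = 307 m/s

307 m/s


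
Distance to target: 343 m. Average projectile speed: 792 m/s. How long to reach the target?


t = d/v = 343/792 = 0.4331 s

0.4331 s


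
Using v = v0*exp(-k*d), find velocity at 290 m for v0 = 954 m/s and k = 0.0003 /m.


v = v0*exp(-k*d) = 954*exp(-0.0003*290) = 874.5 m/s

874.5 m/s


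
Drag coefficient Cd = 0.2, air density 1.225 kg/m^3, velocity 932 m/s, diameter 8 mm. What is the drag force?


A = pi*(d/2)^2 = pi*(8/2000)^2 = 5.02655e-05 m^2
Fd = 0.5*Cd*rho*A*v^2 = 0.5*0.2*1.225*5.02655e-05*932^2 = 5.349 N

5.349 N


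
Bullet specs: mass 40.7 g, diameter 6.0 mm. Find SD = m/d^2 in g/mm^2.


SD = m/d^2 = 40.7/6.0^2 = 1.131 g/mm^2

1.131 g/mm^2


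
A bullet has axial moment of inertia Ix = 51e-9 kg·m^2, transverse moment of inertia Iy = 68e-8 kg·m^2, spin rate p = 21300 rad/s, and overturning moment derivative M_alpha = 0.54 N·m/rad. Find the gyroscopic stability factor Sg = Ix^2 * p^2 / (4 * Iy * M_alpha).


Sg = Ix^2 * p^2 / (4 * Iy * M_alpha) = (51e-9)^2 * 21300^2 / (4 * 68e-8 * 0.54) = 0.8034

0.8034


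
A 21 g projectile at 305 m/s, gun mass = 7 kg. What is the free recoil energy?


v_r = m_p*v_p/m_gun = 0.021*305/7 = 0.915 m/s, E_r = 0.5*m_gun*v_r^2 = 0.5*7*0.915^2 = 2.93 J

2.93 J


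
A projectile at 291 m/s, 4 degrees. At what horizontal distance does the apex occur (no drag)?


R = v0^2*sin(2*theta)/g = 291^2*sin(2*4°)/9.81 = 1201.36 m
apex_dist = R/2 = 1201.36/2 = 600.7 m

600.7 m


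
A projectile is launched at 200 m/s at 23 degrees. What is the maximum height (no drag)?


H = (v0*sin(theta))^2 / (2g) = (200*sin(23°))^2 / (2*9.81) = 311.3 m

311.3 m


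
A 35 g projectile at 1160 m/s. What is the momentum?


p = m*v = 0.035*1160 = 40.6 kg·m/s

40.6 kg·m/s


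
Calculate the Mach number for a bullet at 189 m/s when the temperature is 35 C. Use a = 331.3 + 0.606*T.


a = 331.3 + 0.606*(35) = 352.51 m/s
M = v/a = 189/352.51 = 0.5362

0.5362


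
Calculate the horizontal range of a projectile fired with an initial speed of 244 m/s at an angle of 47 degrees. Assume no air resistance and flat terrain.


R = v0^2 * sin(2*theta) / g = 244^2 * sin(2*47°) / 9.81 = 6054 m

6054 m


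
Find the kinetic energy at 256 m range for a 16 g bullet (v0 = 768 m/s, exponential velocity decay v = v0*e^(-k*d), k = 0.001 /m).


v = v0*exp(-k*d) = 768*exp(-0.001*256) = 594.541 m/s
E = 0.5*m*v^2 = 0.5*0.016*594.541^2 = 2828 J

2828 J


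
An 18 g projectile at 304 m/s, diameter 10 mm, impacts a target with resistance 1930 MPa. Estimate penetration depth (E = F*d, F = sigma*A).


A = pi*(d/2)^2 = pi*(10/2)^2 = 78.5398 mm^2
E = 0.5*m*v^2 = 0.5*0.018*304^2 = 831.744 J
depth = E/(sigma*A) = 831.744 J / (1930 MPa * 78.5398 mm^2) = 831.744/(1930 * 78.5398) m = 0.0054871 m ≈ 5.487 mm

5.487 mm


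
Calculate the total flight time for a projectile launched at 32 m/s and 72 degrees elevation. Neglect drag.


T = 2*v0*sin(theta)/g = 2*32*sin(72°)/9.81 = 6.205 s

6.205 s


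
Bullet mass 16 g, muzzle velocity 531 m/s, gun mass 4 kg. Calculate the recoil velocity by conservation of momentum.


v_recoil = m_p * v_p / m_gun = 0.016 * 531 / 4 = 2.124 m/s

2.124 m/s


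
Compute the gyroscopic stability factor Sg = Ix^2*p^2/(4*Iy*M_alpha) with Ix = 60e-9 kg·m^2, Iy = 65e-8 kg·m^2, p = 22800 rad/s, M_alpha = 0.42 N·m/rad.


Sg = Ix^2 * p^2 / (4 * Iy * M_alpha) = (60e-9)^2 * 22800^2 / (4 * 65e-8 * 0.42) = 1.714

1.714


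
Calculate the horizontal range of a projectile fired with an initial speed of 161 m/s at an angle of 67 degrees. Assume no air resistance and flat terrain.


R = v0^2 * sin(2*theta) / g = 161^2 * sin(2*67°) / 9.81 = 1901 m

1901 m


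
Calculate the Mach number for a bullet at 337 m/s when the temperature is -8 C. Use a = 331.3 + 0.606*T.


a = 331.3 + 0.606*(-8) = 326.452 m/s
M = v/a = 337/326.452 = 1.032

1.032


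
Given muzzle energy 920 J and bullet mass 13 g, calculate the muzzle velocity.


v = sqrt(2*E/m) = sqrt(2*920/0.013) = 376.2 m/s

376.2 m/s


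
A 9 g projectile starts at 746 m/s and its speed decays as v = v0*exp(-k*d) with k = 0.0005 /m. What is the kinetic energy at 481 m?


v = v0*exp(-k*d) = 746*exp(-0.0005*481) = 586.531 m/s
E = 0.5*m*v^2 = 0.5*0.009*586.531^2 = 1548 J

1548 J


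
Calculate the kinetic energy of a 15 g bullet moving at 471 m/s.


E = 0.5*m*v^2 = 0.5*0.015*471^2 = 1664 J

1664 J


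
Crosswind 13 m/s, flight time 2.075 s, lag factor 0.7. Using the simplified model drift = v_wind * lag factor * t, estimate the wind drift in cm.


drift = v_wind * lag * t = 13 * 0.7 * 2.075 = 18.8825 m ≈ 1888 cm

1888 cm


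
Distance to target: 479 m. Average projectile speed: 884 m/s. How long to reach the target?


t = d/v = 479/884 = 0.5419 s

0.5419 s


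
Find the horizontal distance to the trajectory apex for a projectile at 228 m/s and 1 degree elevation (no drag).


R = v0^2*sin(2*theta)/g = 228^2*sin(2*1°)/9.81 = 184.935 m
apex_dist = R/2 = 184.935/2 = 92.47 m

92.47 m


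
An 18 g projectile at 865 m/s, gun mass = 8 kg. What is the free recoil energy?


v_r = m_p*v_p/m_gun = 0.018*865/8 = 1.94625 m/s, E_r = 0.5*m_gun*v_r^2 = 0.5*8*1.94625^2 = 15.15 J

15.15 J


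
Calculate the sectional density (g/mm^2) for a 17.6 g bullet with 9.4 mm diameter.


SD = m/d^2 = 17.6/9.4^2 = 0.1992 g/mm^2

0.1992 g/mm^2


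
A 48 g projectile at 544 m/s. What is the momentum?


p = m*v = 0.048*544 = 26.11 kg·m/s

26.11 kg·m/s


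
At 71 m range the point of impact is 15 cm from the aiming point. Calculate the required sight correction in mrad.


1 mrad subtends 1 cm per 10 m of range, so adj = error_cm / (dist_m / 10) = 15 / (71/10) = 2.113 mrad

2.113 mrad


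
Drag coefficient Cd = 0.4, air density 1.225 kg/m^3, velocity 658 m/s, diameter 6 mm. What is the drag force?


A = pi*(d/2)^2 = pi*(6/2000)^2 = 2.82743e-05 m^2
Fd = 0.5*Cd*rho*A*v^2 = 0.5*0.4*1.225*2.82743e-05*658^2 = 2.999 N

2.999 N


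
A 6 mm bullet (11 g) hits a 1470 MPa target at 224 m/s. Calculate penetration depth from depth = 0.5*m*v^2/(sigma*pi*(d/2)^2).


A = pi*(d/2)^2 = pi*(6/2)^2 = 28.2743 mm^2
E = 0.5*m*v^2 = 0.5*0.011*224^2 = 275.968 J
depth = E/(sigma*A) = 275.968 J / (1470 MPa * 28.2743 mm^2) = 275.968/(1470 * 28.2743) m = 0.00663971 m ≈ 6.64 mm

6.64 mm


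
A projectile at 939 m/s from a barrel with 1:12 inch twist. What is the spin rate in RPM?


twist_m = 12*0.0254 = 0.3048 m
spin = v/twist = 939/0.3048 = 3080.709 rev/s
RPM = spin*60 = 3080.709*60 ≈ 184843 RPM

184843 RPM


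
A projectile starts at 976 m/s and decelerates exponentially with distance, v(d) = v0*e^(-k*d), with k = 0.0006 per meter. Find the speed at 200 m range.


v = v0*exp(-k*d) = 976*exp(-0.0006*200) = 865.6 m/s

865.6 m/s


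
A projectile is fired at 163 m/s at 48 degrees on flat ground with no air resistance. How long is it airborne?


T = 2*v0*sin(theta)/g = 2*163*sin(48°)/9.81 = 24.7 s

24.7 s


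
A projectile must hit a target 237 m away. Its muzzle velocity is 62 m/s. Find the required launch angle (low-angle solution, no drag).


sin(2*theta) = R*g/v0^2 = 237*9.81/62^2 = 0.604831, theta = arcsin(0.604831)/2 = 18.61°

18.61 degrees


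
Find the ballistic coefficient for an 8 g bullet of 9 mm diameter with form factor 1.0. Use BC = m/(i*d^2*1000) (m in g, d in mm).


BC = m/(i*d^2*1000) = 8/(1.0 * 9^2 * 1000) = 9.877e-05

9.877e-05


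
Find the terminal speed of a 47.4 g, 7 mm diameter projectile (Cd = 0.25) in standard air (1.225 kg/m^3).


A = pi*(d/2)^2 = pi*(7/2000)^2 = 3.84845e-05 m^2
vt = sqrt(2mg/(Cd*rho*A)) = sqrt(2*0.0474*9.81/(0.25 * 1.225 * 3.84845e-05)) = 280.9 m/s

280.9 m/s


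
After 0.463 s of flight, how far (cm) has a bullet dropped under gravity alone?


drop = 0.5*g*t^2 = 0.5*9.81*0.463^2 = 1.05148 m ≈ 105.1 cm

105.1 cm


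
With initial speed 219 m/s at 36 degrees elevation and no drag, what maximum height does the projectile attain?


H = (v0*sin(theta))^2 / (2g) = (219*sin(36°))^2 / (2*9.81) = 844.6 m

844.6 m


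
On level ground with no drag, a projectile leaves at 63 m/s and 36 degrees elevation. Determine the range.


R = v0^2 * sin(2*theta) / g = 63^2 * sin(2*36°) / 9.81 = 384.8 m

384.8 m


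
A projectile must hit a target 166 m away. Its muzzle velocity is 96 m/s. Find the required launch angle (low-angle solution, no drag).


sin(2*theta) = R*g/v0^2 = 166*9.81/96^2 = 0.176699, theta = arcsin(0.176699)/2 = 5.089°

5.089 degrees


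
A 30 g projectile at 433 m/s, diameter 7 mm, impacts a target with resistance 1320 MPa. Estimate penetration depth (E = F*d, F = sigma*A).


A = pi*(d/2)^2 = pi*(7/2)^2 = 38.4845 mm^2
E = 0.5*m*v^2 = 0.5*0.03*433^2 = 2812.34 J
depth = E/(sigma*A) = 2812.34 J / (1320 MPa * 38.4845 mm^2) = 2812.34/(1320 * 38.4845) m = 0.0553614 m ≈ 55.36 mm

55.36 mm


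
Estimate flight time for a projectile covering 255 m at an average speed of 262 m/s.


t = d/v = 255/262 = 0.9733 s

0.9733 s


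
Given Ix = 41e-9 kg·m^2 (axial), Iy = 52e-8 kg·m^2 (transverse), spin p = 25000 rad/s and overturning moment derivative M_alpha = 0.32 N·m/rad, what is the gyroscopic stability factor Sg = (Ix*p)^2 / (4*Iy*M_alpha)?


Sg = Ix^2 * p^2 / (4 * Iy * M_alpha) = (41e-9)^2 * 25000^2 / (4 * 52e-8 * 0.32) = 1.578

1.578


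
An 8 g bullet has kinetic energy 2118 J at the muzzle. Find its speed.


v = sqrt(2*E/m) = sqrt(2*2118/0.008) = 727.7 m/s

727.7 m/s


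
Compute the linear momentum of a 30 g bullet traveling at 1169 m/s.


p = m*v = 0.03*1169 = 35.07 kg·m/s

35.07 kg·m/s


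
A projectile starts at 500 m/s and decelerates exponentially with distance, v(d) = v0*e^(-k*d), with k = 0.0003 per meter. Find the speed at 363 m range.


v = v0*exp(-k*d) = 500*exp(-0.0003*363) = 448.4 m/s

448.4 m/s


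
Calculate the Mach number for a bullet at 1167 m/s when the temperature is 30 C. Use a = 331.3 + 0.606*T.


a = 331.3 + 0.606*(30) = 349.48 m/s
M = v/a = 1167/349.48 = 3.339

3.339


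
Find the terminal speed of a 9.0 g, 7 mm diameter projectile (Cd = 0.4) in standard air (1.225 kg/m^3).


A = pi*(d/2)^2 = pi*(7/2000)^2 = 3.84845e-05 m^2
vt = sqrt(2mg/(Cd*rho*A)) = sqrt(2*0.009*9.81/(0.4 * 1.225 * 3.84845e-05)) = 96.77 m/s

96.77 m/s


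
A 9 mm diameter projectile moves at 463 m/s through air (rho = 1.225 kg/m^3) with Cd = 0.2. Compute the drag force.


A = pi*(d/2)^2 = pi*(9/2000)^2 = 6.36173e-05 m^2
Fd = 0.5*Cd*rho*A*v^2 = 0.5*0.2*1.225*6.36173e-05*463^2 = 1.671 N

1.671 N


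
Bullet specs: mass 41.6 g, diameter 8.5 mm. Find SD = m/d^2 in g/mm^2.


SD = m/d^2 = 41.6/8.5^2 = 0.5758 g/mm^2

0.5758 g/mm^2


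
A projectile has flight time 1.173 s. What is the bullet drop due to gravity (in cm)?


drop = 0.5*g*t^2 = 0.5*9.81*1.173^2 = 6.74893 m ≈ 674.9 cm

674.9 cm


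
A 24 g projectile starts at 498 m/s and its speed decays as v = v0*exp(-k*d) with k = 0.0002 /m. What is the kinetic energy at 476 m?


v = v0*exp(-k*d) = 498*exp(-0.0002*476) = 452.777 m/s
E = 0.5*m*v^2 = 0.5*0.024*452.777^2 = 2460 J

2460 J


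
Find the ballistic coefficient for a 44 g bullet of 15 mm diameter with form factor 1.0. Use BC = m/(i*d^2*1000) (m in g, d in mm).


BC = m/(i*d^2*1000) = 44/(1.0 * 15^2 * 1000) = 0.0001956

0.0001956


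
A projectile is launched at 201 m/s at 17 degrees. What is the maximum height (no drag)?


H = (v0*sin(theta))^2 / (2g) = (201*sin(17°))^2 / (2*9.81) = 176 m

176 m


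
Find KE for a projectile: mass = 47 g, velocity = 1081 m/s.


E = 0.5*m*v^2 = 0.5*0.047*1081^2 = 27461 J

27461 J


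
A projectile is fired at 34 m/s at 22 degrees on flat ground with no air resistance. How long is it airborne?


T = 2*v0*sin(theta)/g = 2*34*sin(22°)/9.81 = 2.597 s

2.597 s


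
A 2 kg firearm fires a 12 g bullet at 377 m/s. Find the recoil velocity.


v_recoil = m_p * v_p / m_gun = 0.012 * 377 / 2 = 2.262 m/s

2.262 m/s


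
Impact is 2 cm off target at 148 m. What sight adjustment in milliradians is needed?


1 mrad subtends 1 cm per 10 m of range, so adj = error_cm / (dist_m / 10) = 2 / (148/10) = 0.1351 mrad

0.1351 mrad


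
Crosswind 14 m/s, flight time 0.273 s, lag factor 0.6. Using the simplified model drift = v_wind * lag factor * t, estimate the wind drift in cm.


drift = v_wind * lag * t = 14 * 0.6 * 0.273 = 2.2932 m ≈ 229.3 cm

229.3 cm


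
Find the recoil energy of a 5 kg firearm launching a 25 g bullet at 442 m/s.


v_r = m_p*v_p/m_gun = 0.025*442/5 = 2.21 m/s, E_r = 0.5*m_gun*v_r^2 = 0.5*5*2.21^2 = 12.21 J

12.21 J


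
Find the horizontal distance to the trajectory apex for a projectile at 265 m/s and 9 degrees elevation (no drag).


R = v0^2*sin(2*theta)/g = 265^2*sin(2*9°)/9.81 = 2212.1 m
apex_dist = R/2 = 2212.1/2 = 1106 m

1106 m


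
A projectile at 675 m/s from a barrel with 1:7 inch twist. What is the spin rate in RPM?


twist_m = 7*0.0254 = 0.1778 m
spin = v/twist = 675/0.1778 = 3796.4 rev/s
RPM = spin*60 = 3796.4*60 ≈ 227784 RPM

227784 RPM


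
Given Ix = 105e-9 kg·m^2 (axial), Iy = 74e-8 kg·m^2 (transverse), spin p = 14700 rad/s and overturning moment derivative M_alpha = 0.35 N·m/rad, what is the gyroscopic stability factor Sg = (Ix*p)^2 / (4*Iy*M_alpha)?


Sg = Ix^2 * p^2 / (4 * Iy * M_alpha) = (105e-9)^2 * 14700^2 / (4 * 74e-8 * 0.35) = 2.3

2.3


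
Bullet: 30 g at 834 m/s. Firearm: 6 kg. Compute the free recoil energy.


v_r = m_p*v_p/m_gun = 0.03*834/6 = 4.17 m/s, E_r = 0.5*m_gun*v_r^2 = 0.5*6*4.17^2 = 52.17 J

52.17 J


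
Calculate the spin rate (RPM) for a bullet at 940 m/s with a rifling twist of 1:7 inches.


twist_m = 7*0.0254 = 0.1778 m
spin = v/twist = 940/0.1778 = 5286.839 rev/s
RPM = spin*60 = 5286.839*60 ≈ 317210 RPM

317210 RPM


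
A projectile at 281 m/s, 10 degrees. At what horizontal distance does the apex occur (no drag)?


R = v0^2*sin(2*theta)/g = 281^2*sin(2*10°)/9.81 = 2752.93 m
apex_dist = R/2 = 2752.93/2 = 1376 m

1376 m


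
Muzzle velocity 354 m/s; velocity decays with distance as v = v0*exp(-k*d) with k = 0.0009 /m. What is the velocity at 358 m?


v = v0*exp(-k*d) = 354*exp(-0.0009*358) = 256.5 m/s

256.5 m/s


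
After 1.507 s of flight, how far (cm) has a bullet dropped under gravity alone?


drop = 0.5*g*t^2 = 0.5*9.81*1.507^2 = 11.1395 m ≈ 1114 cm

1114 cm


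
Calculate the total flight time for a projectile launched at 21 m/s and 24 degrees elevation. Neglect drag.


T = 2*v0*sin(theta)/g = 2*21*sin(24°)/9.81 = 1.741 s

1.741 s


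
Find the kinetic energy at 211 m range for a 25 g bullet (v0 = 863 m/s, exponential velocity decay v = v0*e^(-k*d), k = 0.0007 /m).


v = v0*exp(-k*d) = 863*exp(-0.0007*211) = 744.501 m/s
E = 0.5*m*v^2 = 0.5*0.025*744.501^2 = 6929 J

6929 J


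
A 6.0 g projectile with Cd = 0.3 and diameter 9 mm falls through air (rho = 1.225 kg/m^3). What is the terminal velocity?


A = pi*(d/2)^2 = pi*(9/2000)^2 = 6.36173e-05 m^2
vt = sqrt(2mg/(Cd*rho*A)) = sqrt(2*0.006*9.81/(0.3 * 1.225 * 6.36173e-05)) = 70.96 m/s

70.96 m/s


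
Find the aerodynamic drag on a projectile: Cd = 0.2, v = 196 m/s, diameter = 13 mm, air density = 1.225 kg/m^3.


A = pi*(d/2)^2 = pi*(13/2000)^2 = 1.32732e-04 m^2
Fd = 0.5*Cd*rho*A*v^2 = 0.5*0.2*1.225*1.32732e-04*196^2 = 0.6246 N

0.6246 N


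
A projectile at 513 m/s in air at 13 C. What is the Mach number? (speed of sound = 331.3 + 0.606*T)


a = 331.3 + 0.606*(13) = 339.178 m/s
M = v/a = 513/339.178 = 1.512

1.512


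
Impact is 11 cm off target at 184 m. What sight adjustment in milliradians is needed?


1 mrad subtends 1 cm per 10 m of range, so adj = error_cm / (dist_m / 10) = 11 / (184/10) = 0.5978 mrad

0.5978 mrad


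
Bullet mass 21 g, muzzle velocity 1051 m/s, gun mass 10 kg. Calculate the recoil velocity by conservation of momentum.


v_recoil = m_p * v_p / m_gun = 0.021 * 1051 / 10 = 2.207 m/s

2.207 m/s


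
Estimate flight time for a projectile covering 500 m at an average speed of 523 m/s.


t = d/v = 500/523 = 0.956 s

0.956 s


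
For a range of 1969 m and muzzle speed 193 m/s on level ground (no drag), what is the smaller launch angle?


sin(2*theta) = R*g/v0^2 = 1969*9.81/193^2 = 0.518561, theta = arcsin(0.518561)/2 = 15.62°

15.62 degrees


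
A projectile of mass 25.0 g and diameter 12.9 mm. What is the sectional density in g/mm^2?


SD = m/d^2 = 25.0/12.9^2 = 0.1502 g/mm^2

0.1502 g/mm^2


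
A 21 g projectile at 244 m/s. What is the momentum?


p = m*v = 0.021*244 = 5.124 kg·m/s

5.124 kg·m/s


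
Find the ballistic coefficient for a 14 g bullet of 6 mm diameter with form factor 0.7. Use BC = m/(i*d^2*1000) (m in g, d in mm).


BC = m/(i*d^2*1000) = 14/(0.7 * 6^2 * 1000) = 0.0005556

0.0005556


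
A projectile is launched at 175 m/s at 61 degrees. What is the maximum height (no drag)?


H = (v0*sin(theta))^2 / (2g) = (175*sin(61°))^2 / (2*9.81) = 1194 m

1194 m


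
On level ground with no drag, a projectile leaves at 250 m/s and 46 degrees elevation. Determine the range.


R = v0^2 * sin(2*theta) / g = 250^2 * sin(2*46°) / 9.81 = 6367 m

6367 m


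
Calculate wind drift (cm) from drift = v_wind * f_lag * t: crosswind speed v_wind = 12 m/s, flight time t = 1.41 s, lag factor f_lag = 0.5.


drift = v_wind * lag * t = 12 * 0.5 * 1.41 = 8.46 m ≈ 846 cm

846 cm


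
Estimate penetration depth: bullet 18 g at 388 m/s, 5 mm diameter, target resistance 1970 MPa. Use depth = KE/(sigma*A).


A = pi*(d/2)^2 = pi*(5/2)^2 = 19.635 mm^2
E = 0.5*m*v^2 = 0.5*0.018*388^2 = 1354.9 J
depth = E/(sigma*A) = 1354.9 J / (1970 MPa * 19.635 mm^2) = 1354.9/(1970 * 19.635) m = 0.0350276 m ≈ 35.03 mm

35.03 mm


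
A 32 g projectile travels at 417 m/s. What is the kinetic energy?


E = 0.5*m*v^2 = 0.5*0.032*417^2 = 2782 J

2782 J


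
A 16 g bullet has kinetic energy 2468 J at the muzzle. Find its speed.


v = sqrt(2*E/m) = sqrt(2*2468/0.016) = 555.4 m/s

555.4 m/s


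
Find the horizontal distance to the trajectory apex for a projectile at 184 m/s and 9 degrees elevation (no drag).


R = v0^2*sin(2*theta)/g = 184^2*sin(2*9°)/9.81 = 1066.47 m
apex_dist = R/2 = 1066.47/2 = 533.2 m

533.2 m


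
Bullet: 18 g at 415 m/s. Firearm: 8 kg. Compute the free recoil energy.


v_r = m_p*v_p/m_gun = 0.018*415/8 = 0.93375 m/s, E_r = 0.5*m_gun*v_r^2 = 0.5*8*0.93375^2 = 3.488 J

3.488 J


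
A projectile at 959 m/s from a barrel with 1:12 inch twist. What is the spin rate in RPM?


twist_m = 12*0.0254 = 0.3048 m
spin = v/twist = 959/0.3048 = 3146.325 rev/s
RPM = spin*60 = 3146.325*60 ≈ 188780 RPM

188780 RPM


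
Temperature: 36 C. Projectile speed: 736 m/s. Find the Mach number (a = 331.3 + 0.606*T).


a = 331.3 + 0.606*(36) = 353.116 m/s
M = v/a = 736/353.116 = 2.084

2.084


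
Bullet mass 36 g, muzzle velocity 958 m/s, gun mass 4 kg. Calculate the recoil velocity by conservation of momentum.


v_recoil = m_p * v_p / m_gun = 0.036 * 958 / 4 = 8.622 m/s

8.622 m/s


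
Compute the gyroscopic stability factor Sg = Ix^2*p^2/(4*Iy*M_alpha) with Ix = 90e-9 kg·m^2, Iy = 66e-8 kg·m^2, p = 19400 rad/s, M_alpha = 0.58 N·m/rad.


Sg = Ix^2 * p^2 / (4 * Iy * M_alpha) = (90e-9)^2 * 19400^2 / (4 * 66e-8 * 0.58) = 1.991

1.991


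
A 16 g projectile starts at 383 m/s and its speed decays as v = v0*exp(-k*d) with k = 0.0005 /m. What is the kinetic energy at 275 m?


v = v0*exp(-k*d) = 383*exp(-0.0005*275) = 333.798 m/s
E = 0.5*m*v^2 = 0.5*0.016*333.798^2 = 891.4 J

891.4 J


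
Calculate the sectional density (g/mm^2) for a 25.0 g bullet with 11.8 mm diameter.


SD = m/d^2 = 25.0/11.8^2 = 0.1795 g/mm^2

0.1795 g/mm^2


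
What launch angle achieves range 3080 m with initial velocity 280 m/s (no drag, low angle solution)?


sin(2*theta) = R*g/v0^2 = 3080*9.81/280^2 = 0.385393, theta = arcsin(0.385393)/2 = 11.33°

11.33 degrees


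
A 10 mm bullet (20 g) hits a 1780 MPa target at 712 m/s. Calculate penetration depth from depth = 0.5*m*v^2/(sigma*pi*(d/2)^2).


A = pi*(d/2)^2 = pi*(10/2)^2 = 78.5398 mm^2
E = 0.5*m*v^2 = 0.5*0.02*712^2 = 5069.44 J
depth = E/(sigma*A) = 5069.44 J / (1780 MPa * 78.5398 mm^2) = 5069.44/(1780 * 78.5398) m = 0.0362619 m ≈ 36.26 mm

36.26 mm


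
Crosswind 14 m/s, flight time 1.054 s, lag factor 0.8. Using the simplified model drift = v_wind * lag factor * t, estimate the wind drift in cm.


drift = v_wind * lag * t = 14 * 0.8 * 1.054 = 11.8048 m ≈ 1180 cm

1180 cm


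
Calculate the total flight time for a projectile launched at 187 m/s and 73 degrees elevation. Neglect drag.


T = 2*v0*sin(theta)/g = 2*187*sin(73°)/9.81 = 36.46 s

36.46 s


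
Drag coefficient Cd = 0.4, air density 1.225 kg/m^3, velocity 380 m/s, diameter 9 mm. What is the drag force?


A = pi*(d/2)^2 = pi*(9/2000)^2 = 6.36173e-05 m^2
Fd = 0.5*Cd*rho*A*v^2 = 0.5*0.4*1.225*6.36173e-05*380^2 = 2.251 N

2.251 N


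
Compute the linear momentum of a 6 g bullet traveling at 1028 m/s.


p = m*v = 0.006*1028 = 6.168 kg·m/s

6.168 kg·m/s


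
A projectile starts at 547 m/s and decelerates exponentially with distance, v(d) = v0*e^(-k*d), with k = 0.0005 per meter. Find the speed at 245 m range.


v = v0*exp(-k*d) = 547*exp(-0.0005*245) = 483.9 m/s

483.9 m/s


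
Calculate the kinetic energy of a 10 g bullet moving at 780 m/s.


E = 0.5*m*v^2 = 0.5*0.01*780^2 = 3042 J

3042 J


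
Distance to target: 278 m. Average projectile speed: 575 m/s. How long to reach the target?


t = d/v = 278/575 = 0.4835 s

0.4835 s


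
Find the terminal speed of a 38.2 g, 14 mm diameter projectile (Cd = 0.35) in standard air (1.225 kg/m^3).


A = pi*(d/2)^2 = pi*(14/2000)^2 = 1.53938e-04 m^2
vt = sqrt(2mg/(Cd*rho*A)) = sqrt(2*0.0382*9.81/(0.35 * 1.225 * 1.53938e-04)) = 106.6 m/s

106.6 m/s


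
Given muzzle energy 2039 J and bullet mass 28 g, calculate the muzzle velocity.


v = sqrt(2*E/m) = sqrt(2*2039/0.028) = 381.6 m/s

381.6 m/s


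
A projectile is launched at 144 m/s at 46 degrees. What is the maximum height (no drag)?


H = (v0*sin(theta))^2 / (2g) = (144*sin(46°))^2 / (2*9.81) = 546.9 m

546.9 m


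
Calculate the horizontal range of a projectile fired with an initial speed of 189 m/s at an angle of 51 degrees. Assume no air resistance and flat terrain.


R = v0^2 * sin(2*theta) / g = 189^2 * sin(2*51°) / 9.81 = 3562 m

3562 m


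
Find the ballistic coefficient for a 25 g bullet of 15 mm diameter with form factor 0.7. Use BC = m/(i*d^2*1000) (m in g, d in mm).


BC = m/(i*d^2*1000) = 25/(0.7 * 15^2 * 1000) = 0.0001587

0.0001587


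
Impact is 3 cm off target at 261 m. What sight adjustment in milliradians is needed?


1 mrad subtends 1 cm per 10 m of range, so adj = error_cm / (dist_m / 10) = 3 / (261/10) = 0.1149 mrad

0.1149 mrad


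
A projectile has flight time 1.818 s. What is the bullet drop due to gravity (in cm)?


drop = 0.5*g*t^2 = 0.5*9.81*1.818^2 = 16.2116 m ≈ 1621 cm

1621 cm


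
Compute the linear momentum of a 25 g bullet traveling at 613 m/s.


p = m*v = 0.025*613 = 15.33 kg·m/s

15.33 kg·m/s


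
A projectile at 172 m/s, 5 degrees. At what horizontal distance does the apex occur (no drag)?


R = v0^2*sin(2*theta)/g = 172^2*sin(2*5°)/9.81 = 523.671 m
apex_dist = R/2 = 523.671/2 = 261.8 m

261.8 m


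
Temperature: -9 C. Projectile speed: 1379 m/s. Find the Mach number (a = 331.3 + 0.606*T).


a = 331.3 + 0.606*(-9) = 325.846 m/s
M = v/a = 1379/325.846 = 4.232

4.232


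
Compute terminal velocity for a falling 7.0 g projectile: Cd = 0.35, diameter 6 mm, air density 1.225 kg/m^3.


A = pi*(d/2)^2 = pi*(6/2000)^2 = 2.82743e-05 m^2
vt = sqrt(2mg/(Cd*rho*A)) = sqrt(2*0.007*9.81/(0.35 * 1.225 * 2.82743e-05)) = 106.4 m/s

106.4 m/s


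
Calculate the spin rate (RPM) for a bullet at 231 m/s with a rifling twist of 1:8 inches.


twist_m = 8*0.0254 = 0.2032 m
spin = v/twist = 231/0.2032 = 1136.811 rev/s
RPM = spin*60 = 1136.811*60 ≈ 68209 RPM

68209 RPM


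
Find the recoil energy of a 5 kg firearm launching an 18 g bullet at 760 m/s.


v_r = m_p*v_p/m_gun = 0.018*760/5 = 2.736 m/s, E_r = 0.5*m_gun*v_r^2 = 0.5*5*2.736^2 = 18.71 J

18.71 J


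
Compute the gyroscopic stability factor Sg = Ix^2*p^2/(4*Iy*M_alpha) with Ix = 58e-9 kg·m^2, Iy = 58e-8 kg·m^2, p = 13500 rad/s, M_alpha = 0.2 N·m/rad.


Sg = Ix^2 * p^2 / (4 * Iy * M_alpha) = (58e-9)^2 * 13500^2 / (4 * 58e-8 * 0.2) = 1.321

1.321


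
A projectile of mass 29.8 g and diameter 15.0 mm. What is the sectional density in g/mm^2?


SD = m/d^2 = 29.8/15.0^2 = 0.1324 g/mm^2

0.1324 g/mm^2


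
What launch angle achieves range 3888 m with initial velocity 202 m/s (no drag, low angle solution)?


sin(2*theta) = R*g/v0^2 = 3888*9.81/202^2 = 0.934744, theta = arcsin(0.934744)/2 = 34.59°

34.59 degrees


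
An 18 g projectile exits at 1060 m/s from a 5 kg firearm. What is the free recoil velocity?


v_recoil = m_p * v_p / m_gun = 0.018 * 1060 / 5 = 3.816 m/s

3.816 m/s


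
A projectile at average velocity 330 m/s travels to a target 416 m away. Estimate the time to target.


t = d/v = 416/330 = 1.261 s

1.261 s


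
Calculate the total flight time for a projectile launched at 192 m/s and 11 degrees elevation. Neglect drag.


T = 2*v0*sin(theta)/g = 2*192*sin(11°)/9.81 = 7.469 s

7.469 s


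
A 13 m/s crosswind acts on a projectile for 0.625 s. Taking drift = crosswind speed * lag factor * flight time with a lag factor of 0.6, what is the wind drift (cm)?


drift = v_wind * lag * t = 13 * 0.6 * 0.625 = 4.875 m ≈ 487.5 cm

487.5 cm


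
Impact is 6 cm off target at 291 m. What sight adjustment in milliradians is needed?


1 mrad subtends 1 cm per 10 m of range, so adj = error_cm / (dist_m / 10) = 6 / (291/10) = 0.2062 mrad

0.2062 mrad


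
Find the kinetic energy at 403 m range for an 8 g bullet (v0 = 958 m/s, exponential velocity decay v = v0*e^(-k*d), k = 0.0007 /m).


v = v0*exp(-k*d) = 958*exp(-0.0007*403) = 722.522 m/s
E = 0.5*m*v^2 = 0.5*0.008*722.522^2 = 2088 J

2088 J


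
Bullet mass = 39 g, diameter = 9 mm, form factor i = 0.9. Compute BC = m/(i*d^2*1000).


BC = m/(i*d^2*1000) = 39/(0.9 * 9^2 * 1000) = 0.000535

0.000535


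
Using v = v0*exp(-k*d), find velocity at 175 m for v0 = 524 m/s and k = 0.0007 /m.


v = v0*exp(-k*d) = 524*exp(-0.0007*175) = 463.6 m/s

463.6 m/s


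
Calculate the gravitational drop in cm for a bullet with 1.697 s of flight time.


drop = 0.5*g*t^2 = 0.5*9.81*1.697^2 = 14.1255 m ≈ 1413 cm

1413 cm


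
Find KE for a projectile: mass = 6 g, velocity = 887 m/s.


E = 0.5*m*v^2 = 0.5*0.006*887^2 = 2360 J

2360 J


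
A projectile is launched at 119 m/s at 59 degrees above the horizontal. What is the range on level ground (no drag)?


R = v0^2 * sin(2*theta) / g = 119^2 * sin(2*59°) / 9.81 = 1275 m

1275 m


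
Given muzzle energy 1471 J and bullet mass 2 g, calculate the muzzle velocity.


v = sqrt(2*E/m) = sqrt(2*1471/0.002) = 1213 m/s

1213 m/s


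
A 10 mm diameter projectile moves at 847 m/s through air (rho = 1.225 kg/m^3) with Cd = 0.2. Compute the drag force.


A = pi*(d/2)^2 = pi*(10/2000)^2 = 7.85398e-05 m^2
Fd = 0.5*Cd*rho*A*v^2 = 0.5*0.2*1.225*7.85398e-05*847^2 = 6.902 N

6.902 N


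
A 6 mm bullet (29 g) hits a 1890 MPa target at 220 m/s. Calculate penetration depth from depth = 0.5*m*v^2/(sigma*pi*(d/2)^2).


A = pi*(d/2)^2 = pi*(6/2)^2 = 28.2743 mm^2
E = 0.5*m*v^2 = 0.5*0.029*220^2 = 701.8 J
depth = E/(sigma*A) = 701.8 J / (1890 MPa * 28.2743 mm^2) = 701.8/(1890 * 28.2743) m = 0.0131329 m ≈ 13.13 mm

13.13 mm


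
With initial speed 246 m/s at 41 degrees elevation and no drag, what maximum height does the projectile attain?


H = (v0*sin(theta))^2 / (2g) = (246*sin(41°))^2 / (2*9.81) = 1328 m

1328 m


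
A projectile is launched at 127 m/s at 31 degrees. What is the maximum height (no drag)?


H = (v0*sin(theta))^2 / (2g) = (127*sin(31°))^2 / (2*9.81) = 218.1 m

218.1 m


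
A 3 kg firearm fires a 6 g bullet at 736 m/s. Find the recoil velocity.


v_recoil = m_p * v_p / m_gun = 0.006 * 736 / 3 = 1.472 m/s

1.472 m/s


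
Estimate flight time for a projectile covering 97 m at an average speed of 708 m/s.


t = d/v = 97/708 = 0.137 s

0.137 s


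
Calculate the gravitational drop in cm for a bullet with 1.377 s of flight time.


drop = 0.5*g*t^2 = 0.5*9.81*1.377^2 = 9.30051 m ≈ 930.1 cm

930.1 cm


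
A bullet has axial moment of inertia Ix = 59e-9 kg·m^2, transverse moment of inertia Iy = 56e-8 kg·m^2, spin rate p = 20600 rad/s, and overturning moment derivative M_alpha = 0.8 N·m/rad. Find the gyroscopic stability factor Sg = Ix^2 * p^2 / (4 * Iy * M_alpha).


Sg = Ix^2 * p^2 / (4 * Iy * M_alpha) = (59e-9)^2 * 20600^2 / (4 * 56e-8 * 0.8) = 0.8243

0.8243


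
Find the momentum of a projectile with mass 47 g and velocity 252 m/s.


p = m*v = 0.047*252 = 11.84 kg·m/s

11.84 kg·m/s


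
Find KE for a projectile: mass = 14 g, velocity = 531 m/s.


E = 0.5*m*v^2 = 0.5*0.014*531^2 = 1974 J

1974 J


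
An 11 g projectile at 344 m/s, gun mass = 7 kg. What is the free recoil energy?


v_r = m_p*v_p/m_gun = 0.011*344/7 = 0.540571 m/s, E_r = 0.5*m_gun*v_r^2 = 0.5*7*0.540571^2 = 1.023 J

1.023 J


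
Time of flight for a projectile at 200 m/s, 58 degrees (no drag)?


T = 2*v0*sin(theta)/g = 2*200*sin(58°)/9.81 = 34.58 s

34.58 s


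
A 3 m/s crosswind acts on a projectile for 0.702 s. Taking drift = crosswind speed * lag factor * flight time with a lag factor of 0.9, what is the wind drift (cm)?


drift = v_wind * lag * t = 3 * 0.9 * 0.702 = 1.8954 m ≈ 189.5 cm

189.5 cm


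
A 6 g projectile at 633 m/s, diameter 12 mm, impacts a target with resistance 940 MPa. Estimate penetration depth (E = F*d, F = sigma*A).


A = pi*(d/2)^2 = pi*(12/2)^2 = 113.097 mm^2
E = 0.5*m*v^2 = 0.5*0.006*633^2 = 1202.07 J
depth = E/(sigma*A) = 1202.07 J / (940 MPa * 113.097 mm^2) = 1202.07/(940 * 113.097) m = 0.011307 m ≈ 11.31 mm

11.31 mm


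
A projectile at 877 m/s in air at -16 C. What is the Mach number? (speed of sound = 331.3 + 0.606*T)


a = 331.3 + 0.606*(-16) = 321.604 m/s
M = v/a = 877/321.604 = 2.727

2.727


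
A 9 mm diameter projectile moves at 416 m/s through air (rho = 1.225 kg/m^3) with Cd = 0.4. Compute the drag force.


A = pi*(d/2)^2 = pi*(9/2000)^2 = 6.36173e-05 m^2
Fd = 0.5*Cd*rho*A*v^2 = 0.5*0.4*1.225*6.36173e-05*416^2 = 2.697 N

2.697 N


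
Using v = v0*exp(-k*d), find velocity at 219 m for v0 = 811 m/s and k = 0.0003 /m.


v = v0*exp(-k*d) = 811*exp(-0.0003*219) = 759.4 m/s

759.4 m/s


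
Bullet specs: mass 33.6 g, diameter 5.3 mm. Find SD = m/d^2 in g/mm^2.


SD = m/d^2 = 33.6/5.3^2 = 1.196 g/mm^2

1.196 g/mm^2


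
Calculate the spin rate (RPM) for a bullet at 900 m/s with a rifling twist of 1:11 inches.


twist_m = 11*0.0254 = 0.2794 m
spin = v/twist = 900/0.2794 = 3221.188 rev/s
RPM = spin*60 = 3221.188*60 ≈ 193271 RPM

193271 RPM


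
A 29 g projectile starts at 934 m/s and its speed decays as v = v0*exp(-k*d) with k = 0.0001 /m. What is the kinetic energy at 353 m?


v = v0*exp(-k*d) = 934*exp(-0.0001*353) = 901.605 m/s
E = 0.5*m*v^2 = 0.5*0.029*901.605^2 = 11787 J

11787 J


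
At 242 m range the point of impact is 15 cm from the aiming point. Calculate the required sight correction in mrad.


1 mrad subtends 1 cm per 10 m of range, so adj = error_cm / (dist_m / 10) = 15 / (242/10) = 0.6198 mrad

0.6198 mrad


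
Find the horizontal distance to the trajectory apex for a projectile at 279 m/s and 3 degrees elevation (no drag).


R = v0^2*sin(2*theta)/g = 279^2*sin(2*3°)/9.81 = 829.419 m
apex_dist = R/2 = 829.419/2 = 414.7 m

414.7 m


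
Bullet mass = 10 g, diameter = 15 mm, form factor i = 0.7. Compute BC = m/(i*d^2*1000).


BC = m/(i*d^2*1000) = 10/(0.7 * 15^2 * 1000) = 6.349e-05

6.349e-05


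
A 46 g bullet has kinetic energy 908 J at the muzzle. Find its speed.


v = sqrt(2*E/m) = sqrt(2*908/0.046) = 198.7 m/s

198.7 m/s


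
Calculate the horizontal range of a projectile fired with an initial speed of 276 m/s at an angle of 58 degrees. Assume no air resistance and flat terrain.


R = v0^2 * sin(2*theta) / g = 276^2 * sin(2*58°) / 9.81 = 6979 m

6979 m


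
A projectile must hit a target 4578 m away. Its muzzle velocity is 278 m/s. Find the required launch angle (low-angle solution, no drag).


sin(2*theta) = R*g/v0^2 = 4578*9.81/278^2 = 0.581106, theta = arcsin(0.581106)/2 = 17.76°

17.76 degrees
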